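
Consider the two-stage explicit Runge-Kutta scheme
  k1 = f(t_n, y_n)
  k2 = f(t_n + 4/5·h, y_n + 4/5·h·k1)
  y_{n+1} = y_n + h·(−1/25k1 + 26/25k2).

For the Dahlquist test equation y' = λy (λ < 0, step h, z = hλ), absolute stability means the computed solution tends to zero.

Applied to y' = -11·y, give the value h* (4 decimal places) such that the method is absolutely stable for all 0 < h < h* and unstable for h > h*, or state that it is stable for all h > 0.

(-1.2019,0); λ=-11 ⇒ h* = (125/104)/11 = 0.1093.

Set f=λy, z=hλ:
  k1=λy_n ⇒ h·k1=z·y_n;  k2=λ(1+4/5z)y_n ⇒ h·k2=z(1+4/5z)y_n
  y_{n+1}/y_n = 1 − 1/25z + 26/25z(1+4/5z) = 1 + z + 104/125z²
  R(z) = 1 + z + 104/125z².

Need |R(x)|<1, x<0.
x=-1.48: |R|=1.3424
R=1: x+104/125x²=0 ⇒ x=−125/104=-1.2019; min R=1−1/(4·104/125)=0.6995>−1
Confirm numerically:
  x=-0.850: |R|=0.75112 <1
  x=-0.759: |R|=0.72030 <1
  x=-0.553: |R|=0.70143 <1
  x=-1.266: |R|=1.06749 >1
  x=-1.234: |R|=1.03293 >1
  x=-1.224: |R|=1.02248 >1
Stable set (-1.2019, 0).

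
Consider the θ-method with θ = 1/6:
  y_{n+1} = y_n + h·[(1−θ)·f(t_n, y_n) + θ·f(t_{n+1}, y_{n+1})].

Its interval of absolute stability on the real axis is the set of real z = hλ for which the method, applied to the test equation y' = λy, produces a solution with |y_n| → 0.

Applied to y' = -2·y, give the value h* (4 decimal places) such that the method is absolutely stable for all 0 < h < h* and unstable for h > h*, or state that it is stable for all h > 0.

With y'=λy (z=hλ):
  y_{n+1} = y_n + z·[5/6·y_n + 1/6·y_{n+1}] ⇒ (1 − 1/6z)y_{n+1} = (1 + 5/6z)y_n
  R(z) = (1 + 5/6z)/(1 − 1/6z).

Find x<0 with |R(x)|<1.
x=-0.45: |R|=0.5814
R=−1: 1+5/6x = −1+1/6x ⇒ -2/3x=2 ⇒ x=2/(-2/3)=-3.0000
Confirm numerically:
  x=-2.825: |R|=0.92068 <1
  x=-2.265: |R|=0.64428 <1
  x=-2.167: |R|=0.59202 <1
  x=-3.481: |R|=1.20293 >1
  x=-3.242: |R|=1.10474 >1
So |R|<1 on (-3.0000, 0).

(-3.0000,0); λ=-2 ⇒ h* = (3)/2 = 1.5000.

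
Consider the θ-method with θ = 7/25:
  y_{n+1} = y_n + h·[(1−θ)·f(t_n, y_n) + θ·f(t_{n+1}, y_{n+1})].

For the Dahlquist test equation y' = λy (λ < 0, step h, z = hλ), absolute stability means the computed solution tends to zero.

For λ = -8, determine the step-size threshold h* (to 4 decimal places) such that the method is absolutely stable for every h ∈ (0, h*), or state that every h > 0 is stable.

(-4.5455,0); λ=-8 ⇒ h* = (50/11)/8 = 0.5682.

On y'=λy, z=hλ:
  y_{n+1} = y_n + z·[18/25·y_n + 7/25·y_{n+1}] ⇒ (1 − 7/25z)y_{n+1} = (1 + 18/25z)y_n
  ⇒ R(z) = (1 + 18/25z)/(1 − 7/25z).

Find x<0 with |R(x)|<1.
x=-1.07: |R|=0.1767
R=−1: 1+18/25x = −1+7/25x ⇒ -11/25x=2 ⇒ x=2/(-11/25)=-4.5455
Confirm numerically:
  x=-4.191: |R|=0.92824 <1
  x=-2.849: |R|=0.58479 <1
  x=-2.280: |R|=0.39160 <1
  x=-5.129: |R|=1.10540 >1
  x=-4.999: |R|=1.08316 >1
Interval (-4.5455, 0).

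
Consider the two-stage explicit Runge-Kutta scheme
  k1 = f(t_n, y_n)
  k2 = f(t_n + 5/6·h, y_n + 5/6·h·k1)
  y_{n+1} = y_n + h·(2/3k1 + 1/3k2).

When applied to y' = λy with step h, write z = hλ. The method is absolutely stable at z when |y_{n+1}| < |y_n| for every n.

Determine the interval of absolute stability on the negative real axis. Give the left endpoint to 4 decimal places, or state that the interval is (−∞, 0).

(-3.6000, 0).

Test eqn y'=λy, z=hλ:
  k1=λy_n ⇒ h·k1=z·y_n;  k2=λ(1+5/6z)y_n ⇒ h·k2=z(1+5/6z)y_n
  y_{n+1}/y_n = 1 + 2/3z + 1/3z(1+5/6z) = 1 + z + 5/18z²
  Hence R(z) = 1 + z + 5/18z².

Need |R(x)|<1, x<0.
x=-1.07: |R|=0.2480
R=1: x+5/18x²=0 ⇒ x=−18/5=-3.6000; min R=1−1/(4·5/18)=0.1000>−1
Confirm numerically:
  x=-3.372: |R|=0.78644 <1
  x=-3.214: |R|=0.65539 <1
  x=-3.208: |R|=0.65068 <1
  x=-2.963: |R|=0.47571 <1
  x=-4.186: |R|=1.68139 >1
  x=-4.036: |R|=1.48880 >1
Interval (-3.6000, 0).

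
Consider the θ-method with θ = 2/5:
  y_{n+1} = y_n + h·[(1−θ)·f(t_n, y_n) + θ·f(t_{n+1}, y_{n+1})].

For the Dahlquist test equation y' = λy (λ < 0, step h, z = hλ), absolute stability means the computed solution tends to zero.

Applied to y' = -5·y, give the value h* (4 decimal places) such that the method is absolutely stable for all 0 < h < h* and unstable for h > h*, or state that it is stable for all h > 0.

With y'=λy (z=hλ):
  y_{n+1} = y_n + z·[3/5·y_n + 2/5·y_{n+1}] ⇒ (1 − 2/5z)y_{n+1} = (1 + 3/5z)y_n
  Hence R(z) = (1 + 3/5z)/(1 − 2/5z).

Find x<0 with |R(x)|<1.
x=-1.67: |R|=0.0012
R=−1: 1+3/5x = −1+2/5x ⇒ -1/5x=2 ⇒ x=2/(-1/5)=-10.0000
Confirm numerically:
  x=-7.432: |R|=0.87072 <1
  x=-6.481: |R|=0.80409 <1
  x=-4.061: |R|=0.54740 <1
  x=-10.558: |R|=1.02137 >1
  x=-10.439: |R|=1.01696 >1
So |R|<1 on (-10.0000, 0).

(-10.0000,0); λ=-5 ⇒ h* = (10)/5 = 2.0000.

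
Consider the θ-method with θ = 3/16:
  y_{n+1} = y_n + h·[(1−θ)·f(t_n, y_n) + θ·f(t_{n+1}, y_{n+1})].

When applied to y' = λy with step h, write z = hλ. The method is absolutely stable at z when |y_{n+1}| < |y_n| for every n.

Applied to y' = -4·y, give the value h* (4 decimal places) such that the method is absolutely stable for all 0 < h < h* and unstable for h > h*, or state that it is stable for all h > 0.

On y'=λy, z=hλ:
  y_{n+1} = y_n + z·[13/16·y_n + 3/16·y_{n+1}] ⇒ (1 − 3/16z)y_{n+1} = (1 + 13/16z)y_n
  Hence R(z) = (1 + 13/16z)/(1 − 3/16z).

Need |R(x)|<1, x<0.
x=-0.5: |R|=0.5429
R=−1: 1+13/16x = −1+3/16x ⇒ -5/8x=2 ⇒ x=2/(-5/8)=-3.2000
Confirm numerically:
  x=-2.665: |R|=0.77704 <1
  x=-2.390: |R|=0.65041 <1
  x=-2.315: |R|=0.61430 <1
  x=-3.597: |R|=1.14818 >1
  x=-3.225: |R|=1.00974 >1
Interval (-3.2000, 0).

(-3.2000,0); λ=-4 ⇒ h* = (16/5)/4 = 0.8000.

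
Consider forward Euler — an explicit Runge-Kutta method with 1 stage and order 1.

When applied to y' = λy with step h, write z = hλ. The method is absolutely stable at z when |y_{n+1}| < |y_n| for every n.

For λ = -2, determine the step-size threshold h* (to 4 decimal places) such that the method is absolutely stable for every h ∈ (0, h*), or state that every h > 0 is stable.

(-2.0000,0); λ=-2 ⇒ h* = 1.0000.

With y'=λy (z=hλ):
  order 1, 1-stage ⇒ R(z)=1+z
  (e.g. R(-1.76)=-0.76000, |R|=0.76000)

Find x<0 with |R(x)|<1.
x=-1.76: |R|=0.7600
|R(-2.26)|=1.2600 |R(-2.14)|=1.1400 |R(-0.91)|=0.0900
Bisect:
  x_lo=-2.3855 |R|=1.3855  x_hi=-0.3554 |R|=0.6446
  mid=-1.37041 |R|=0.37041 →hi
  mid=-1.87794 |R|=0.87794 →hi
  mid=-2.13170 |R|=1.13170 →lo
  mid=-2.00482 |R|=1.00482 →lo
  mid=-1.94138 |R|=0.94138 →hi
  mid=-1.97310 |R|=0.97310 →hi
  mid=-1.98896 |R|=0.98896 →hi
  mid=-1.99689 |R|=0.99689 →hi
  ...
  [-2.00011,-1.99999] ⇒ x*=-2.0000
Stable set (-2.0000, 0).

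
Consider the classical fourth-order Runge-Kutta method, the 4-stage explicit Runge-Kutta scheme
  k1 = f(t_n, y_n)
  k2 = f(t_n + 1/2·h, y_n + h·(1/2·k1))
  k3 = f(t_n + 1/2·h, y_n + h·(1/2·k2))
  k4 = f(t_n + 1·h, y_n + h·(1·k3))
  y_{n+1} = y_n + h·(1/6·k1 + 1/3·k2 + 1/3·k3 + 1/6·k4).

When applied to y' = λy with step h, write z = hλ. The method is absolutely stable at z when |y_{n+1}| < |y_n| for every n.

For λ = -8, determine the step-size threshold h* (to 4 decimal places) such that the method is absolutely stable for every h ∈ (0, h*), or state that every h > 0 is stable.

With y'=λy (z=hλ):
  order 4, 4-stage ⇒ R(z)=1+z+z^2/2+z^3/6+z^4/24
  (e.g. R(-1.2)=0.31840, |R|=0.31840)

Need |R(x)|<1, x<0.
x=-1.2: |R|=0.3184
|R(-2.79)|=1.0071 |R(-2.42)|=0.5752 |R(-1.39)|=0.2840
Bisect:
  x_lo=-3.1460 |R|=1.6946  x_hi=-0.1306 |R|=0.8775
  mid=-1.63830 |R|=0.27101 →hi
  mid=-2.39212 |R|=0.55196 →hi
  mid=-2.76904 |R|=0.97577 →hi
  mid=-2.95749 |R|=1.29222 →lo
  mid=-2.86327 |R|=1.12406 →lo
  mid=-2.81615 |R|=1.04753 →lo
  mid=-2.79259 |R|=1.01106 →lo
  mid=-2.78082 |R|=0.99327 →hi
  mid=-2.78671 |R|=1.00213 →lo
  ...
  [-2.78542,-2.78523] ⇒ x*=-2.7853
So |R|<1 on (-2.7853, 0).

(-2.7853,0); λ=-8 ⇒ h* = 0.3482.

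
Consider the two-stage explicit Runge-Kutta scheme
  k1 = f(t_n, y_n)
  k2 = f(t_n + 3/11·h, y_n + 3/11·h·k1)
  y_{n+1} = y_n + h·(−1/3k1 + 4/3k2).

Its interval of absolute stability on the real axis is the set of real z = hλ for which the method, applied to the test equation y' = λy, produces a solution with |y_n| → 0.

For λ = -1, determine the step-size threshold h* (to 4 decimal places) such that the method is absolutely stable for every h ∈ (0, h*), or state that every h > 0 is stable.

On y'=λy, z=hλ:
  k1=λy_n ⇒ h·k1=z·y_n;  k2=λ(1+3/11z)y_n ⇒ h·k2=z(1+3/11z)y_n
  y_{n+1}/y_n = 1 − 1/3z + 4/3z(1+3/11z) = 1 + z + 4/11z²
  Hence R(z) = 1 + z + 4/11z².

Need |R(x)|<1, x<0.
x=-1.17: |R|=0.3278
R=1: x+4/11x²=0 ⇒ x=−11/4=-2.7500; min R=1−1/(4·4/11)=0.3125>−1
Confirm numerically:
  x=-2.302: |R|=0.62498 <1
  x=-1.723: |R|=0.35654 <1
  x=-1.669: |R|=0.34393 <1
  x=-3.344: |R|=1.72230 >1
  x=-3.281: |R|=1.63353 >1
  x=-3.007: |R|=1.28102 >1
Stable set (-2.7500, 0).

(-2.7500,0); λ=-1 ⇒ h* = (11/4)/1 = 2.7500.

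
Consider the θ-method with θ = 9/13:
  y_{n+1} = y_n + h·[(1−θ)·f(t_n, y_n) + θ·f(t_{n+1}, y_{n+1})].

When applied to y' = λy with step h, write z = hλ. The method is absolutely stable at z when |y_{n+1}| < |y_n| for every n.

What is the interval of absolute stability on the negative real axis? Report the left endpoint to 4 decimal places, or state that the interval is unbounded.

interval (−∞, 0).

Set f=λy, z=hλ:
  y_{n+1} = y_n + z·[4/13·y_n + 9/13·y_{n+1}] ⇒ (1 − 9/13z)y_{n+1} = (1 + 4/13z)y_n
  ⇒ R(z) = (1 + 4/13z)/(1 − 9/13z).

Solve |R(x)|<1 on ℝ⁻.
x=-1.28: |R|=0.3214
x=-2: |R|=0.1613
x=-10: |R|=0.2621
x=-100: |R|=0.4239
θ=9/13≥1/2 ⇒ |1+4/13x|<|1−9/13x| ∀x<0 ⇒ interval (−∞,0).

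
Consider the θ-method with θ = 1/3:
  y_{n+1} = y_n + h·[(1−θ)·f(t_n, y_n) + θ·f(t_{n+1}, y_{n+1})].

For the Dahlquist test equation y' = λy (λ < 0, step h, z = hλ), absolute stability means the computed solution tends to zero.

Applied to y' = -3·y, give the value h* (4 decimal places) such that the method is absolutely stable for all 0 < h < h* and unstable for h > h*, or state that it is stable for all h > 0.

On y'=λy, z=hλ:
  y_{n+1} = y_n + z·[2/3·y_n + 1/3·y_{n+1}] ⇒ (1 − 1/3z)y_{n+1} = (1 + 2/3z)y_n
  R(z) = (1 + 2/3z)/(1 − 1/3z).

Boundary: |R(x)|=1, x<0.
x=-0.93: |R|=0.2901
R=−1: 1+2/3x = −1+1/3x ⇒ -1/3x=2 ⇒ x=2/(-1/3)=-6.0000
Confirm numerically:
  x=-2.938: |R|=0.48434 <1
  x=-2.923: |R|=0.48050 <1
  x=-2.408: |R|=0.33580 <1
  x=-6.328: |R|=1.03516 >1
  x=-6.134: |R|=1.01467 >1
Stable set (-6.0000, 0).

(-6.0000,0); λ=-3 ⇒ h* = (6)/3 = 2.0000.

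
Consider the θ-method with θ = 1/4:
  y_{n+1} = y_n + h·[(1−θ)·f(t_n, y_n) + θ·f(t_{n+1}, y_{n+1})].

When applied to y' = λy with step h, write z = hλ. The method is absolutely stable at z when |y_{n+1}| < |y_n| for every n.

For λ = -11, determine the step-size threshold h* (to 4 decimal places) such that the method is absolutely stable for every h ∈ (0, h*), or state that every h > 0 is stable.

Set f=λy, z=hλ:
  y_{n+1} = y_n + z·[3/4·y_n + 1/4·y_{n+1}] ⇒ (1 − 1/4z)y_{n+1} = (1 + 3/4z)y_n
  R(z) = (1 + 3/4z)/(1 − 1/4z).

Need |R(x)|<1, x<0.
x=-1.74: |R|=0.2125
R=−1: 1+3/4x = −1+1/4x ⇒ -1/2x=2 ⇒ x=2/(-1/2)=-4.0000
Confirm numerically:
  x=-3.926: |R|=0.98133 <1
  x=-3.325: |R|=0.81570 <1
  x=-3.117: |R|=0.75186 <1
  x=-2.384: |R|=0.49373 <1
  x=-4.499: |R|=1.11743 >1
  x=-4.126: |R|=1.03101 >1
Stable set (-4.0000, 0).

(-4.0000,0); λ=-11 ⇒ h* = (4)/11 = 0.3636.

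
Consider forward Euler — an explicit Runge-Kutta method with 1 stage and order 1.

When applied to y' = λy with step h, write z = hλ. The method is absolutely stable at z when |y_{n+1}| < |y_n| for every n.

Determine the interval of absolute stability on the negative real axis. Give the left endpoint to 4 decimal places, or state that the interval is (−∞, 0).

On y'=λy, z=hλ:
  order 1, 1-stage ⇒ R(z)=1+z
  (e.g. R(-0.4)=0.60000, |R|=0.60000)

Find x<0 with |R(x)|<1.
x=-0.4: |R|=0.6000
|R(-1.98)|=0.9800 |R(-1.47)|=0.4700 |R(-1.3)|=0.3000
Bisect:
  x_lo=-2.5584 |R|=1.5584  x_hi=-0.3667 |R|=0.6333
  mid=-1.46256 |R|=0.46256 →hi
  mid=-2.01051 |R|=1.01051 →lo
  mid=-1.73654 |R|=0.73654 →hi
  mid=-1.87352 |R|=0.87352 →hi
  mid=-1.94201 |R|=0.94201 →hi
  mid=-1.97626 |R|=0.97626 →hi
  mid=-1.99338 |R|=0.99338 →hi
  ...
  [-2.00007,-1.99994] ⇒ x*=-2.0000
Stable set (-2.0000, 0).

z∈(-2.0000,0).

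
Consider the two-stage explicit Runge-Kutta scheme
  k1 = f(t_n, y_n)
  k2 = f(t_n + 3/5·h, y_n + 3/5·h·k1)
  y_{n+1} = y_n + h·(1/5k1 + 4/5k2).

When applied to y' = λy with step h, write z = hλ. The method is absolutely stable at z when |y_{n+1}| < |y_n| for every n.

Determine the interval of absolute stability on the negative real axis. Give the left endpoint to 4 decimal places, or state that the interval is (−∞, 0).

(-2.0833, 0).

Test eqn y'=λy, z=hλ:
  k1=λy_n ⇒ h·k1=z·y_n;  k2=λ(1+3/5z)y_n ⇒ h·k2=z(1+3/5z)y_n
  y_{n+1}/y_n = 1 + 1/5z + 4/5z(1+3/5z) = 1 + z + 12/25z²
  Hence R(z) = 1 + z + 12/25z².

Boundary: |R(x)|=1, x<0.
x=-1.48: |R|=0.5714
R=1: x+12/25x²=0 ⇒ x=−25/12=-2.0833; min R=1−1/(4·12/25)=0.4792>−1
Confirm numerically:
  x=-1.197: |R|=0.49075 <1
  x=-0.941: |R|=0.48403 <1
  x=-0.927: |R|=0.48548 <1
  x=-2.517: |R|=1.52394 >1
  x=-2.162: |R|=1.08164 >1
  x=-2.152: |R|=1.07093 >1
So |R|<1 on (-2.0833, 0).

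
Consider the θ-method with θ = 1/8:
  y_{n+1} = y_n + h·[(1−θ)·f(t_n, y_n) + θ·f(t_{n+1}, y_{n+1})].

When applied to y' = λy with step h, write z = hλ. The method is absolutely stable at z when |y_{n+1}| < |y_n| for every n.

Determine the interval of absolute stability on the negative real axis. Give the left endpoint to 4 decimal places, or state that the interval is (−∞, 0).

(-2.6667, 0).

Set f=λy, z=hλ:
  y_{n+1} = y_n + z·[7/8·y_n + 1/8·y_{n+1}] ⇒ (1 − 1/8z)y_{n+1} = (1 + 7/8z)y_n
  ⇒ R(z) = (1 + 7/8z)/(1 − 1/8z).

Find x<0 with |R(x)|<1.
x=-0.31: |R|=0.7016
R=−1: 1+7/8x = −1+1/8x ⇒ -3/4x=2 ⇒ x=2/(-3/4)=-2.6667
Confirm numerically:
  x=-1.761: |R|=0.44329 <1
  x=-1.168: |R|=0.01920 <1
  x=-1.152: |R|=0.00699 <1
  x=-3.137: |R|=1.25339 >1
  x=-2.816: |R|=1.08284 >1
  x=-2.762: |R|=1.05315 >1
Interval (-2.6667, 0).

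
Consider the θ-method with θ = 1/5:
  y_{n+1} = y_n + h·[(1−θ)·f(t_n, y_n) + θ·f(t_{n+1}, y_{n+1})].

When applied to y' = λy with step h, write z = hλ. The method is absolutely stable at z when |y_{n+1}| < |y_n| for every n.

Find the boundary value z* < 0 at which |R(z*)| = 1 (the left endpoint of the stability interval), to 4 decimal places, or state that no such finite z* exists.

On y'=λy, z=hλ:
  y_{n+1} = y_n + z·[4/5·y_n + 1/5·y_{n+1}] ⇒ (1 − 1/5z)y_{n+1} = (1 + 4/5z)y_n
  ⇒ R(z) = (1 + 4/5z)/(1 − 1/5z).

Need |R(x)|<1, x<0.
x=-1.67: |R|=0.2519
R=−1: 1+4/5x = −1+1/5x ⇒ -3/5x=2 ⇒ x=2/(-3/5)=-3.3333
Confirm numerically:
  x=-2.748: |R|=0.77336 <1
  x=-1.803: |R|=0.32515 <1
  x=-1.700: |R|=0.26866 <1
  x=-3.930: |R|=1.20045 >1
  x=-3.723: |R|=1.13401 >1
  x=-3.687: |R|=1.12214 >1
Stable set (-3.3333, 0).

left endpoint -3.3333.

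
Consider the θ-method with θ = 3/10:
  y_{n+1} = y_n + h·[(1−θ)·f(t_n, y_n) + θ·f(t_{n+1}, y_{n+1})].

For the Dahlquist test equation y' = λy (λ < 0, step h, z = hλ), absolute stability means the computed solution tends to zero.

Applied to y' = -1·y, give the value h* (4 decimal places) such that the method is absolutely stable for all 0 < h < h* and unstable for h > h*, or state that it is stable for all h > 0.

(-5.0000,0); λ=-1 ⇒ h* = (5)/1 = 5.0000.

On y'=λy, z=hλ:
  y_{n+1} = y_n + z·[7/10·y_n + 3/10·y_{n+1}] ⇒ (1 − 3/10z)y_{n+1} = (1 + 7/10z)y_n
  so R(z) = (1 + 7/10z)/(1 − 3/10z).

Solve |R(x)|<1 on ℝ⁻.
x=-0.61: |R|=0.4844
R=−1: 1+7/10x = −1+3/10x ⇒ -2/5x=2 ⇒ x=2/(-2/5)=-5.0000
Confirm numerically:
  x=-4.150: |R|=0.84855 <1
  x=-3.911: |R|=0.79957 <1
  x=-3.082: |R|=0.60137 <1
  x=-5.570: |R|=1.08536 >1
  x=-5.497: |R|=1.07504 >1
So |R|<1 on (-5.0000, 0).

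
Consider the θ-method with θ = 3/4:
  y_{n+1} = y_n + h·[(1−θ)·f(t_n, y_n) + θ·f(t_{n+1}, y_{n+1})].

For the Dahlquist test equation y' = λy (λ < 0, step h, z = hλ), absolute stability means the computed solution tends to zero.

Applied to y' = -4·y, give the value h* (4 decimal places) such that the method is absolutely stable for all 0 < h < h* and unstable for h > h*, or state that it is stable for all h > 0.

unbounded; (−∞, 0). Any h>0 works for λ=-4.

With y'=λy (z=hλ):
  y_{n+1} = y_n + z·[1/4·y_n + 3/4·y_{n+1}] ⇒ (1 − 3/4z)y_{n+1} = (1 + 1/4z)y_n
  so R(z) = (1 + 1/4z)/(1 − 3/4z).

Boundary: |R(x)|=1, x<0.
x=-1.5: |R|=0.2941
x=-2: |R|=0.2000
x=-10: |R|=0.1765
x=-100: |R|=0.3158
θ=3/4≥1/2 ⇒ |1+1/4x|<|1−3/4x| ∀x<0 ⇒ interval (−∞,0).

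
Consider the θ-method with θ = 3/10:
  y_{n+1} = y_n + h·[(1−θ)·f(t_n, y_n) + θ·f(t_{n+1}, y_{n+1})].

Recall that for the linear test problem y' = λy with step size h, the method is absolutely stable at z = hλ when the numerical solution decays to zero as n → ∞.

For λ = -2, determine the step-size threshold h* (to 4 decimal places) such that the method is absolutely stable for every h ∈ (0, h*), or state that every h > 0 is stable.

(-5.0000,0); λ=-2 ⇒ h* = (5)/2 = 2.5000.

Set f=λy, z=hλ:
  y_{n+1} = y_n + z·[7/10·y_n + 3/10·y_{n+1}] ⇒ (1 − 3/10z)y_{n+1} = (1 + 7/10z)y_n
  Hence R(z) = (1 + 7/10z)/(1 − 3/10z).

Boundary: |R(x)|=1, x<0.
x=-0.58: |R|=0.5060
R=−1: 1+7/10x = −1+3/10x ⇒ -2/5x=2 ⇒ x=2/(-2/5)=-5.0000
Confirm numerically:
  x=-4.684: |R|=0.94745 <1
  x=-3.960: |R|=0.80987 <1
  x=-3.931: |R|=0.80379 <1
  x=-3.630: |R|=0.73767 <1
  x=-5.564: |R|=1.08452 >1
  x=-5.513: |R|=1.07732 >1
  x=-5.314: |R|=1.04842 >1
So |R|<1 on (-5.0000, 0).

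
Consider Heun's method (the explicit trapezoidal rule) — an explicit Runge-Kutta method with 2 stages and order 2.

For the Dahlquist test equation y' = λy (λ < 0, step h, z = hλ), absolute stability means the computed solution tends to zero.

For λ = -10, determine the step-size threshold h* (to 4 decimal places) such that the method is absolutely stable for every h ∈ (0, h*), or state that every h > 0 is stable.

(-2.0000,0); λ=-10 ⇒ h* = 0.2000.

With y'=λy (z=hλ):
  order 2, 2-stage ⇒ R(z)=1+z+z^2/2
  (e.g. R(-0.93)=0.50245, |R|=0.50245)

Boundary: |R(x)|=1, x<0.
x=-0.93: |R|=0.5025
|R(-1.22)|=0.5242 |R(-0.92)|=0.5032 |R(-0.81)|=0.5181
Bisect:
  x_lo=-2.4758 |R|=1.5890  x_hi=-0.2942 |R|=0.7491
  mid=-1.38497 |R|=0.57410 →hi
  mid=-1.93038 |R|=0.93280 →hi
  mid=-2.20308 |R|=1.22370 →lo
  mid=-2.06673 |R|=1.06895 →lo
  mid=-1.99855 |R|=0.99855 →hi
  mid=-2.03264 |R|=1.03317 →lo
  mid=-2.01559 |R|=1.01572 →lo
  mid=-2.00707 |R|=1.00710 →lo
  ...
  [-2.00002,-1.99988] ⇒ x*=-2.0000
Stable set (-2.0000, 0).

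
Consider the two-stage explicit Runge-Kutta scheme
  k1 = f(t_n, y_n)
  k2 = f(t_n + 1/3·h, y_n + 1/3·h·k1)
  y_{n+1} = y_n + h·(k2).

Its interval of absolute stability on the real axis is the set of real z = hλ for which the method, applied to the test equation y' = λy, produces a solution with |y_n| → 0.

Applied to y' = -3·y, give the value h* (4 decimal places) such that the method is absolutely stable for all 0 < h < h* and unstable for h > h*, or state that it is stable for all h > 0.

On y'=λy, z=hλ:
  k1=λy_n ⇒ h·k1=z·y_n;  k2=λ(1+1/3z)y_n ⇒ h·k2=z(1+1/3z)y_n
  y_{n+1}/y_n = 1 + z(1+1/3z) = 1 + z + 1/3z²
  ⇒ R(z) = 1 + z + 1/3z².

Need |R(x)|<1, x<0.
x=-1.41: |R|=0.2527
R=1: x+1/3x²=0 ⇒ x=−3=-3.0000; min R=1−1/(4·1/3)=0.2500>−1
Confirm numerically:
  x=-2.933: |R|=0.93450 <1
  x=-2.892: |R|=0.89589 <1
  x=-1.714: |R|=0.26527 <1
  x=-1.574: |R|=0.25183 <1
  x=-3.550: |R|=1.65083 >1
  x=-3.359: |R|=1.40196 >1
  x=-3.144: |R|=1.15091 >1
Interval (-3.0000, 0).

(-3.0000,0); λ=-3 ⇒ h* = (3)/3 = 1.0000.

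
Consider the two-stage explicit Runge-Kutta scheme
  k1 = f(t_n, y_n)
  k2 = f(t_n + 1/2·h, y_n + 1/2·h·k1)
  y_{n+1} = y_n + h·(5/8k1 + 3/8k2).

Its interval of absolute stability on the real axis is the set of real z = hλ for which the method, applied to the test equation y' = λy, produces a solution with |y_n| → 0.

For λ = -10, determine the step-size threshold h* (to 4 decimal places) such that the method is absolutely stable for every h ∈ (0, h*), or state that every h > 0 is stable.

With y'=λy (z=hλ):
  k1=λy_n ⇒ h·k1=z·y_n;  k2=λ(1+1/2z)y_n ⇒ h·k2=z(1+1/2z)y_n
  y_{n+1}/y_n = 1 + 5/8z + 3/8z(1+1/2z) = 1 + z + 3/16z²
  Hence R(z) = 1 + z + 3/16z².

Solve |R(x)|<1 on ℝ⁻.
x=-1.04: |R|=0.1628
R=1: x+3/16x²=0 ⇒ x=−16/3=-5.3333; min R=1−1/(4·3/16)=-0.3333>−1
Confirm numerically:
  x=-3.789: |R|=0.09715 <1
  x=-2.431: |R|=0.32292 <1
  x=-2.214: |R|=0.29491 <1
  x=-5.560: |R|=1.23630 >1
  x=-5.427: |R|=1.09531 >1
Stable set (-5.3333, 0).

(-5.3333,0); λ=-10 ⇒ h* = (16/3)/10 = 0.5333.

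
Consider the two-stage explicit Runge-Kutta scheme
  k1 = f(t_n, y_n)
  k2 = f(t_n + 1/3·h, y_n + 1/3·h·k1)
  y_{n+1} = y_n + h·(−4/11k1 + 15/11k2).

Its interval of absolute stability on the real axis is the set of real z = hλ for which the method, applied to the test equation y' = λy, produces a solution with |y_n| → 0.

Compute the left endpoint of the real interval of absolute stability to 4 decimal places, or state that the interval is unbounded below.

Set f=λy, z=hλ:
  k1=λy_n ⇒ h·k1=z·y_n;  k2=λ(1+1/3z)y_n ⇒ h·k2=z(1+1/3z)y_n
  y_{n+1}/y_n = 1 − 4/11z + 15/11z(1+1/3z) = 1 + z + 5/11z²
  R(z) = 1 + z + 5/11z².

Boundary: |R(x)|=1, x<0.
x=-1.69: |R|=0.6082
R=1: x+5/11x²=0 ⇒ x=−11/5=-2.2000; min R=1−1/(4·5/11)=0.4500>−1
Confirm numerically:
  x=-1.507: |R|=0.52529 <1
  x=-1.256: |R|=0.46106 <1
  x=-1.181: |R|=0.45298 <1
  x=-0.916: |R|=0.46539 <1
  x=-2.668: |R|=1.56756 >1
  x=-2.627: |R|=1.50988 >1
Interval (-2.2000, 0).

z* = -2.2000.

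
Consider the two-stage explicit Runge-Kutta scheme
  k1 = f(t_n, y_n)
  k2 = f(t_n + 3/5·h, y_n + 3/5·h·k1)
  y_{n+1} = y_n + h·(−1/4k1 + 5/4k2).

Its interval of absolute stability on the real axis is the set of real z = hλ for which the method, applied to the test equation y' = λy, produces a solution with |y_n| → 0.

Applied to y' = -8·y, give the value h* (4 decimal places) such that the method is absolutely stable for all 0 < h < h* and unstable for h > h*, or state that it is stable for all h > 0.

On y'=λy, z=hλ:
  k1=λy_n ⇒ h·k1=z·y_n;  k2=λ(1+3/5z)y_n ⇒ h·k2=z(1+3/5z)y_n
  y_{n+1}/y_n = 1 − 1/4z + 5/4z(1+3/5z) = 1 + z + 3/4z²
  so R(z) = 1 + z + 3/4z².

Find x<0 with |R(x)|<1.
x=-1.01: |R|=0.7551
R=1: x+3/4x²=0 ⇒ x=−4/3=-1.3333; min R=1−1/(4·3/4)=0.6667>−1
Confirm numerically:
  x=-1.194: |R|=0.87523 <1
  x=-1.001: |R|=0.75050 <1
  x=-0.982: |R|=0.74124 <1
  x=-0.874: |R|=0.69891 <1
  x=-1.734: |R|=1.52107 >1
  x=-1.569: |R|=1.27732 >1
So |R|<1 on (-1.3333, 0).

(-1.3333,0); λ=-8 ⇒ h* = (4/3)/8 = 0.1667.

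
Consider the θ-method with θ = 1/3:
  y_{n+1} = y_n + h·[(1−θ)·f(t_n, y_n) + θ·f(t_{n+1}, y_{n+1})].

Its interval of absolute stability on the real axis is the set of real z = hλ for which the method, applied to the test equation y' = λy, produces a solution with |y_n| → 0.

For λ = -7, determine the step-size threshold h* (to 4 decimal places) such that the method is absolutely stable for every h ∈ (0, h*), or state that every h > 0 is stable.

With y'=λy (z=hλ):
  y_{n+1} = y_n + z·[2/3·y_n + 1/3·y_{n+1}] ⇒ (1 − 1/3z)y_{n+1} = (1 + 2/3z)y_n
  R(z) = (1 + 2/3z)/(1 − 1/3z).

Solve |R(x)|<1 on ℝ⁻.
x=-0.34: |R|=0.6946
R=−1: 1+2/3x = −1+1/3x ⇒ -1/3x=2 ⇒ x=2/(-1/3)=-6.0000
Confirm numerically:
  x=-5.874: |R|=0.98580 <1
  x=-5.564: |R|=0.94909 <1
  x=-4.674: |R|=0.82721 <1
  x=-6.553: |R|=1.05789 >1
  x=-6.185: |R|=1.02014 >1
So |R|<1 on (-6.0000, 0).

(-6.0000,0); λ=-7 ⇒ h* = (6)/7 = 0.8571.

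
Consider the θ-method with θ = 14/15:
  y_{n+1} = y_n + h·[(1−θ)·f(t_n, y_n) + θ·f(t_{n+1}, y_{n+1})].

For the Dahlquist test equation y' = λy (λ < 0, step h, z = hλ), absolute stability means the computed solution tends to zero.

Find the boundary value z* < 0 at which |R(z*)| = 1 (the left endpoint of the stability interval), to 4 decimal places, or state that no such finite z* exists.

On y'=λy, z=hλ:
  y_{n+1} = y_n + z·[1/15·y_n + 14/15·y_{n+1}] ⇒ (1 − 14/15z)y_{n+1} = (1 + 1/15z)y_n
  R(z) = (1 + 1/15z)/(1 − 14/15z).

Boundary: |R(x)|=1, x<0.
x=-1.75: |R|=0.3354
x=-2: |R|=0.3023
x=-10: |R|=0.0323
x=-100: |R|=0.0601
θ=14/15≥1/2 ⇒ |1+1/15x|<|1−14/15x| ∀x<0 ⇒ interval (−∞,0).

unbounded; (−∞, 0).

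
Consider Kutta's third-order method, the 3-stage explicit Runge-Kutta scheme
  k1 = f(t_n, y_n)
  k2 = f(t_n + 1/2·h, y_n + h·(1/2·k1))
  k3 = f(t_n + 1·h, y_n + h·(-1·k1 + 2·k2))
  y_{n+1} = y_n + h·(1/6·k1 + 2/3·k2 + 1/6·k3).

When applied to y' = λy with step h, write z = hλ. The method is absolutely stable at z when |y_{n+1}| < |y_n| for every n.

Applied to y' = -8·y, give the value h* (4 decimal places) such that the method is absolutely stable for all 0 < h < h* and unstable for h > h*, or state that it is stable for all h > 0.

Test eqn y'=λy, z=hλ:
  order 3, 3-stage ⇒ R(z)=1+z+z^2/2+z^3/6
  (e.g. R(-0.4)=0.66933, |R|=0.66933)

Solve |R(x)|<1 on ℝ⁻.
x=-0.4: |R|=0.6693
|R(-2.58)|=1.1141 |R(-2.06)|=0.3952 |R(-0.87)|=0.3987
Bisect:
  x_lo=-2.8158 |R|=1.5723  x_hi=-0.2336 |R|=0.7916
  mid=-1.52467 |R|=0.04693 →hi
  mid=-2.17021 |R|=0.51886 →hi
  mid=-2.49299 |R|=0.96781 →hi
  mid=-2.65437 |R|=1.24851 →lo
  mid=-2.57368 |R|=1.10304 →lo
  mid=-2.53333 |R|=1.03417 →lo
  mid=-2.51316 |R|=1.00068 →lo
  mid=-2.50307 |R|=0.98417 →hi
  ...
  [-2.51285,-2.51269] ⇒ x*=-2.5127
So |R|<1 on (-2.5127, 0).

(-2.5127,0); λ=-8 ⇒ h* = 0.3141.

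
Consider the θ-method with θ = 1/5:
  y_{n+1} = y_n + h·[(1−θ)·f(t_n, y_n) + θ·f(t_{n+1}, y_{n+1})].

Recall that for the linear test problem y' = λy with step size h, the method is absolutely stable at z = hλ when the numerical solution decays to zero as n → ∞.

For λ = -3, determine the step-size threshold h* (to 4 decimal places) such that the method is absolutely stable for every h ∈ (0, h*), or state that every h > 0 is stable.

(-3.3333,0); λ=-3 ⇒ h* = (10/3)/3 = 1.1111.

Set f=λy, z=hλ:
  y_{n+1} = y_n + z·[4/5·y_n + 1/5·y_{n+1}] ⇒ (1 − 1/5z)y_{n+1} = (1 + 4/5z)y_n
  so R(z) = (1 + 4/5z)/(1 − 1/5z).

Need |R(x)|<1, x<0.
x=-0.66: |R|=0.4170
R=−1: 1+4/5x = −1+1/5x ⇒ -3/5x=2 ⇒ x=2/(-3/5)=-3.3333
Confirm numerically:
  x=-2.929: |R|=0.84702 <1
  x=-1.746: |R|=0.29410 <1
  x=-1.653: |R|=0.24230 <1
  x=-1.625: |R|=0.22642 <1
  x=-3.735: |R|=1.13795 >1
  x=-3.474: |R|=1.04980 >1
So |R|<1 on (-3.3333, 0).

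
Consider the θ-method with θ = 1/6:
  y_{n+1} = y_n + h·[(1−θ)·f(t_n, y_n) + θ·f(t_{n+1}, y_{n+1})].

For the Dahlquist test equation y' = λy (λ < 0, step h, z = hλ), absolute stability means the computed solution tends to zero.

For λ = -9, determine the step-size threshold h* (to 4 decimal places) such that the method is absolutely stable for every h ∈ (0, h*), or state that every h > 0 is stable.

Set f=λy, z=hλ:
  y_{n+1} = y_n + z·[5/6·y_n + 1/6·y_{n+1}] ⇒ (1 − 1/6z)y_{n+1} = (1 + 5/6z)y_n
  ⇒ R(z) = (1 + 5/6z)/(1 − 1/6z).

Boundary: |R(x)|=1, x<0.
x=-1.1: |R|=0.0704
R=−1: 1+5/6x = −1+1/6x ⇒ -2/3x=2 ⇒ x=2/(-2/3)=-3.0000
Confirm numerically:
  x=-2.794: |R|=0.90630 <1
  x=-1.952: |R|=0.47284 <1
  x=-1.921: |R|=0.45512 <1
  x=-1.545: |R|=0.22863 <1
  x=-3.340: |R|=1.14561 >1
  x=-3.148: |R|=1.06471 >1
  x=-3.068: |R|=1.03000 >1
So |R|<1 on (-3.0000, 0).

(-3.0000,0); λ=-9 ⇒ h* = (3)/9 = 0.3333.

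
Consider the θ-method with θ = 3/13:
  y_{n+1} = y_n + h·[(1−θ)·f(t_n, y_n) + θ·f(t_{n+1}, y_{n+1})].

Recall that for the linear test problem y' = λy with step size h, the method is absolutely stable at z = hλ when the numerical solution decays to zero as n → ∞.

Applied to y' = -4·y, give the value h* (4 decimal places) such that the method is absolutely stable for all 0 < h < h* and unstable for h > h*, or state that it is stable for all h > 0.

Set f=λy, z=hλ:
  y_{n+1} = y_n + z·[10/13·y_n + 3/13·y_{n+1}] ⇒ (1 − 3/13z)y_{n+1} = (1 + 10/13z)y_n
  so R(z) = (1 + 10/13z)/(1 − 3/13z).

Solve |R(x)|<1 on ℝ⁻.
x=-1.41: |R|=0.0638
R=−1: 1+10/13x = −1+3/13x ⇒ -7/13x=2 ⇒ x=2/(-7/13)=-3.7143
Confirm numerically:
  x=-3.329: |R|=0.88267 <1
  x=-3.259: |R|=0.86008 <1
  x=-2.856: |R|=0.72144 <1
  x=-2.803: |R|=0.70204 <1
  x=-4.312: |R|=1.16132 >1
  x=-4.093: |R|=1.10487 >1
  x=-4.005: |R|=1.08135 >1
Interval (-3.7143, 0).

(-3.7143,0); λ=-4 ⇒ h* = (26/7)/4 = 0.9286.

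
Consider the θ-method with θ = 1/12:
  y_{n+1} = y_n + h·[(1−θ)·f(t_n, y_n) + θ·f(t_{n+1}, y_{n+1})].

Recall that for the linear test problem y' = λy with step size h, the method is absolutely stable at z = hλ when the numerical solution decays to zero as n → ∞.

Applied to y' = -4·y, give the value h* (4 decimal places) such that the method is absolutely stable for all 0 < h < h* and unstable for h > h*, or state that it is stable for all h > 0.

(-2.4000,0); λ=-4 ⇒ h* = (12/5)/4 = 0.6000.

On y'=λy, z=hλ:
  y_{n+1} = y_n + z·[11/12·y_n + 1/12·y_{n+1}] ⇒ (1 − 1/12z)y_{n+1} = (1 + 11/12z)y_n
  R(z) = (1 + 11/12z)/(1 − 1/12z).

Solve |R(x)|<1 on ℝ⁻.
x=-1.11: |R|=0.0160
R=−1: 1+11/12x = −1+1/12x ⇒ -5/6x=2 ⇒ x=2/(-5/6)=-2.4000
Confirm numerically:
  x=-1.507: |R|=0.33886 <1
  x=-1.231: |R|=0.11647 <1
  x=-1.109: |R|=0.01518 <1
  x=-2.711: |R|=1.21141 >1
  x=-2.431: |R|=1.02148 >1
Interval (-2.4000, 0).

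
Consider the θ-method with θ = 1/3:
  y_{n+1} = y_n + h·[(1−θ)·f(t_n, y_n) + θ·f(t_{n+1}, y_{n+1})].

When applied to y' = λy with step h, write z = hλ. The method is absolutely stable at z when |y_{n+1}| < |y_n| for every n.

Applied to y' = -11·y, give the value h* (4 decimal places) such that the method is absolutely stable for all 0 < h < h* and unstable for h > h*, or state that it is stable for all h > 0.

Test eqn y'=λy, z=hλ:
  y_{n+1} = y_n + z·[2/3·y_n + 1/3·y_{n+1}] ⇒ (1 − 1/3z)y_{n+1} = (1 + 2/3z)y_n
  Hence R(z) = (1 + 2/3z)/(1 − 1/3z).

Need |R(x)|<1, x<0.
x=-1.32: |R|=0.0833
R=−1: 1+2/3x = −1+1/3x ⇒ -1/3x=2 ⇒ x=2/(-1/3)=-6.0000
Confirm numerically:
  x=-5.658: |R|=0.96050 <1
  x=-4.530: |R|=0.80478 <1
  x=-3.166: |R|=0.54038 <1
  x=-6.513: |R|=1.05393 >1
  x=-6.443: |R|=1.04691 >1
So |R|<1 on (-6.0000, 0).

(-6.0000,0); λ=-11 ⇒ h* = (6)/11 = 0.5455.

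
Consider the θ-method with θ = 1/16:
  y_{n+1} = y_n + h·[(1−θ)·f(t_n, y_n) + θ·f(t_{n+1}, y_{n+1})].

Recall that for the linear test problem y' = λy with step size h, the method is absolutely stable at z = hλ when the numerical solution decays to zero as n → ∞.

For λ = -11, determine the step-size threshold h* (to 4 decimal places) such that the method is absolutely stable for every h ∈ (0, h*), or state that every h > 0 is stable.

(-2.2857,0); λ=-11 ⇒ h* = (16/7)/11 = 0.2078.

With y'=λy (z=hλ):
  y_{n+1} = y_n + z·[15/16·y_n + 1/16·y_{n+1}] ⇒ (1 − 1/16z)y_{n+1} = (1 + 15/16z)y_n
  R(z) = (1 + 15/16z)/(1 − 1/16z).

Solve |R(x)|<1 on ℝ⁻.
x=-1.62: |R|=0.4711
R=−1: 1+15/16x = −1+1/16x ⇒ -7/8x=2 ⇒ x=2/(-7/8)=-2.2857
Confirm numerically:
  x=-1.763: |R|=0.58802 <1
  x=-1.693: |R|=0.53100 <1
  x=-1.305: |R|=0.20659 <1
  x=-1.277: |R|=0.18261 <1
  x=-2.566: |R|=1.21135 >1
  x=-2.335: |R|=1.03763 >1
So |R|<1 on (-2.2857, 0).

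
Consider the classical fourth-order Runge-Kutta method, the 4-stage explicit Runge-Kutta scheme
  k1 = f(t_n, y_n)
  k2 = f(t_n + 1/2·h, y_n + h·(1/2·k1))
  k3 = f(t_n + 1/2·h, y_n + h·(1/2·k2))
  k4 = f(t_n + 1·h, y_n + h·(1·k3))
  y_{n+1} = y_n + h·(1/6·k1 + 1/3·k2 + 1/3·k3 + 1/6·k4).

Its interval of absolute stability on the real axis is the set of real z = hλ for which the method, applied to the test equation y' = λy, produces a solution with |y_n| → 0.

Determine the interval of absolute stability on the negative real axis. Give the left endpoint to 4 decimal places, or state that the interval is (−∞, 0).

Test eqn y'=λy, z=hλ:
  order 4, 4-stage ⇒ R(z)=1+z+z^2/2+z^3/6+z^4/24
  (e.g. R(-0.8)=0.45173, |R|=0.45173)

Solve |R(x)|<1 on ℝ⁻.
x=-0.8: |R|=0.4517
|R(-2.35)|=0.5190 |R(-2.34)|=0.5116 |R(-2.22)|=0.4327
Bisect:
  x_lo=-3.5180 |R|=2.7956  x_hi=-0.3533 |R|=0.7024
  mid=-1.93564 |R|=0.31391 →hi
  mid=-2.72680 |R|=0.91534 →hi
  mid=-3.12239 |R|=1.63911 →lo
  mid=-2.92459 |R|=1.23115 →lo
  mid=-2.82570 |R|=1.06265 →lo
  mid=-2.77625 |R|=0.98645 →hi
  mid=-2.80097 |R|=1.02390 →lo
  ...
  [-2.78533,-2.78514] ⇒ x*=-2.7853
Stable set (-2.7853, 0).

z∈(-2.7853,0).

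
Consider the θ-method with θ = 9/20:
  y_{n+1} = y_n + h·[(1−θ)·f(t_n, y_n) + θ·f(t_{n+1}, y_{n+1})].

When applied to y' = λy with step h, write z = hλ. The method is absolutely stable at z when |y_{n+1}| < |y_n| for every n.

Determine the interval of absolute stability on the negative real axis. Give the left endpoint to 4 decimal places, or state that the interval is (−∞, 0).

Set f=λy, z=hλ:
  y_{n+1} = y_n + z·[11/20·y_n + 9/20·y_{n+1}] ⇒ (1 − 9/20z)y_{n+1} = (1 + 11/20z)y_n
  so R(z) = (1 + 11/20z)/(1 − 9/20z).

Solve |R(x)|<1 on ℝ⁻.
x=-1.4: |R|=0.1411
R=−1: 1+11/20x = −1+9/20x ⇒ -1/10x=2 ⇒ x=2/(-1/10)=-20.0000
Confirm numerically:
  x=-19.860: |R|=0.99859 <1
  x=-13.547: |R|=0.90906 <1
  x=-10.372: |R|=0.83012 <1
  x=-20.361: |R|=1.00355 >1
  x=-20.199: |R|=1.00197 >1
  x=-20.046: |R|=1.00046 >1
Stable set (-20.0000, 0).

z∈(-20.0000,0).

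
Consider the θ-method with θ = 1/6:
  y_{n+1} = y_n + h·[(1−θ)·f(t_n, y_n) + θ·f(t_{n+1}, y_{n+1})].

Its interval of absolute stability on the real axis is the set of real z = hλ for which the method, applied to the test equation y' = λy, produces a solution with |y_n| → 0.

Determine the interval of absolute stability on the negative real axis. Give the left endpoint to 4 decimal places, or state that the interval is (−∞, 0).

(-3.0000, 0).

With y'=λy (z=hλ):
  y_{n+1} = y_n + z·[5/6·y_n + 1/6·y_{n+1}] ⇒ (1 − 1/6z)y_{n+1} = (1 + 5/6z)y_n
  R(z) = (1 + 5/6z)/(1 − 1/6z).

Need |R(x)|<1, x<0.
x=-0.39: |R|=0.6338
R=−1: 1+5/6x = −1+1/6x ⇒ -2/3x=2 ⇒ x=2/(-2/3)=-3.0000
Confirm numerically:
  x=-2.615: |R|=0.82124 <1
  x=-2.606: |R|=0.81687 <1
  x=-2.018: |R|=0.51010 <1
  x=-3.473: |R|=1.19973 >1
  x=-3.384: |R|=1.16368 >1
Interval (-3.0000, 0).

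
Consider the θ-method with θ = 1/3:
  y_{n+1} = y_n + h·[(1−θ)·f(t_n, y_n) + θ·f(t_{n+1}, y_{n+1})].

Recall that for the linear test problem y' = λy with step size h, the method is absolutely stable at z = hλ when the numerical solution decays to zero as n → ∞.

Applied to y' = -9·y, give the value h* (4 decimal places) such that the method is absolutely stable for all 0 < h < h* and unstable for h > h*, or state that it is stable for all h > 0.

(-6.0000,0); λ=-9 ⇒ h* = (6)/9 = 0.6667.

With y'=λy (z=hλ):
  y_{n+1} = y_n + z·[2/3·y_n + 1/3·y_{n+1}] ⇒ (1 − 1/3z)y_{n+1} = (1 + 2/3z)y_n
  R(z) = (1 + 2/3z)/(1 − 1/3z).

Solve |R(x)|<1 on ℝ⁻.
x=-0.32: |R|=0.7108
R=−1: 1+2/3x = −1+1/3x ⇒ -1/3x=2 ⇒ x=2/(-1/3)=-6.0000
Confirm numerically:
  x=-5.959: |R|=0.99542 <1
  x=-4.432: |R|=0.78902 <1
  x=-4.386: |R|=0.78148 <1
  x=-6.197: |R|=1.02142 >1
  x=-6.060: |R|=1.00662 >1
Interval (-6.0000, 0).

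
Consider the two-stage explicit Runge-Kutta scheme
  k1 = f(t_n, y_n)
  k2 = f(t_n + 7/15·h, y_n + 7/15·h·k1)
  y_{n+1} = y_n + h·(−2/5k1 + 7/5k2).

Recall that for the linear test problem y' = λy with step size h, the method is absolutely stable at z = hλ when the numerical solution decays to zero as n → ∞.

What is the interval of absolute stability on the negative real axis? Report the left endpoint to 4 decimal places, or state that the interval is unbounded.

Test eqn y'=λy, z=hλ:
  k1=λy_n ⇒ h·k1=z·y_n;  k2=λ(1+7/15z)y_n ⇒ h·k2=z(1+7/15z)y_n
  y_{n+1}/y_n = 1 − 2/5z + 7/5z(1+7/15z) = 1 + z + 49/75z²
  ⇒ R(z) = 1 + z + 49/75z².

Boundary: |R(x)|=1, x<0.
x=-1.64: |R|=1.1172
R=1: x+49/75x²=0 ⇒ x=−75/49=-1.5306; min R=1−1/(4·49/75)=0.6173>−1
Confirm numerically:
  x=-1.424: |R|=0.90081 <1
  x=-1.036: |R|=0.66522 <1
  x=-0.895: |R|=0.62834 <1
  x=-0.681: |R|=0.62199 <1
  x=-2.109: |R|=1.79695 >1
  x=-1.732: |R|=1.22789 >1
Interval (-1.5306, 0).

(-1.5306, 0).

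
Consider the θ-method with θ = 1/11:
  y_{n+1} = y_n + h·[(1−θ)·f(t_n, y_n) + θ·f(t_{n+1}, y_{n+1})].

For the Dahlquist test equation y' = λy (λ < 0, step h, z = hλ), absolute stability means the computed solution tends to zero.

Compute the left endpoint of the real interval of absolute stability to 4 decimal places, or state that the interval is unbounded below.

z* = -2.4444.

On y'=λy, z=hλ:
  y_{n+1} = y_n + z·[10/11·y_n + 1/11·y_{n+1}] ⇒ (1 − 1/11z)y_{n+1} = (1 + 10/11z)y_n
  Hence R(z) = (1 + 10/11z)/(1 − 1/11z).

Find x<0 with |R(x)|<1.
x=-1.06: |R|=0.0332
R=−1: 1+10/11x = −1+1/11x ⇒ -9/11x=2 ⇒ x=2/(-9/11)=-2.4444
Confirm numerically:
  x=-1.457: |R|=0.28659 <1
  x=-1.392: |R|=0.23564 <1
  x=-1.356: |R|=0.20719 <1
  x=-1.210: |R|=0.09009 <1
  x=-2.752: |R|=1.20128 >1
  x=-2.616: |R|=1.11340 >1
  x=-2.609: |R|=1.10883 >1
Stable set (-2.4444, 0).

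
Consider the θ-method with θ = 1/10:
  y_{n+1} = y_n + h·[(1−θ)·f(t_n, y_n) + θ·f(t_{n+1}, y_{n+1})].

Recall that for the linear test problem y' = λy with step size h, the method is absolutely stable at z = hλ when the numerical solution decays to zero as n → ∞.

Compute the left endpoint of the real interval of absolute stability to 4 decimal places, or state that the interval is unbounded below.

Set f=λy, z=hλ:
  y_{n+1} = y_n + z·[9/10·y_n + 1/10·y_{n+1}] ⇒ (1 − 1/10z)y_{n+1} = (1 + 9/10z)y_n
  R(z) = (1 + 9/10z)/(1 − 1/10z).

Solve |R(x)|<1 on ℝ⁻.
x=-0.59: |R|=0.4429
R=−1: 1+9/10x = −1+1/10x ⇒ -4/5x=2 ⇒ x=2/(-4/5)=-2.5000
Confirm numerically:
  x=-2.384: |R|=0.92506 <1
  x=-2.152: |R|=0.77090 <1
  x=-2.010: |R|=0.67361 <1
  x=-1.990: |R|=0.65972 <1
  x=-3.022: |R|=1.32069 >1
  x=-2.721: |R|=1.13898 >1
So |R|<1 on (-2.5000, 0).

left endpoint -2.5000.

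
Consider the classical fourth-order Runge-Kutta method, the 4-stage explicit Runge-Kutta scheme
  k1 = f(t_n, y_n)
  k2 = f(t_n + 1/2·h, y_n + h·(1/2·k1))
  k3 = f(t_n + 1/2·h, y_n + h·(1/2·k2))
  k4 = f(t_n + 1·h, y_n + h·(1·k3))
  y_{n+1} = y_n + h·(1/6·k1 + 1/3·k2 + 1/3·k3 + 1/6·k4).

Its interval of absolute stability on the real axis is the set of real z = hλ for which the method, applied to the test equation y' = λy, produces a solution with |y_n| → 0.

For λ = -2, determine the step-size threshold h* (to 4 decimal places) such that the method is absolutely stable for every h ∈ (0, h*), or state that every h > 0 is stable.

(-2.7853,0); λ=-2 ⇒ h* = 1.3926.

Test eqn y'=λy, z=hλ:
  order 4, 4-stage ⇒ R(z)=1+z+z^2/2+z^3/6+z^4/24
  (e.g. R(-1.36)=0.28810, |R|=0.28810)

Solve |R(x)|<1 on ℝ⁻.
x=-1.36: |R|=0.2881
|R(-2.92)|=1.2228 |R(-1.3)|=0.2978 |R(-0.84)|=0.4348
Bisect:
  x_lo=-3.1941 |R|=1.8128  x_hi=-0.3065 |R|=0.7361
  mid=-1.75029 |R|=0.27884 →hi
  mid=-2.47221 |R|=0.62184 →hi
  mid=-2.83316 |R|=1.07460 →lo
  mid=-2.65268 |R|=0.81779 →hi
  mid=-2.74292 |R|=0.93798 →hi
  mid=-2.78804 |R|=1.00415 →lo
  mid=-2.76548 |R|=0.97054 →hi
  ...
  [-2.78540,-2.78522] ⇒ x*=-2.7853
Interval (-2.7853, 0).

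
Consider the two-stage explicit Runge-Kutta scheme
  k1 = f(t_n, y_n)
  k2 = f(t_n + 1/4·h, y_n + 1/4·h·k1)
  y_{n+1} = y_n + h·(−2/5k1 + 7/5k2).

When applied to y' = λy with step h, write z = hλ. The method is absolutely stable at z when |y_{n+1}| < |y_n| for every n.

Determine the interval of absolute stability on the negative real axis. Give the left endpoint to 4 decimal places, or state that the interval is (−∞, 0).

Set f=λy, z=hλ:
  k1=λy_n ⇒ h·k1=z·y_n;  k2=λ(1+1/4z)y_n ⇒ h·k2=z(1+1/4z)y_n
  y_{n+1}/y_n = 1 − 2/5z + 7/5z(1+1/4z) = 1 + z + 7/20z²
  so R(z) = 1 + z + 7/20z².

Solve |R(x)|<1 on ℝ⁻.
x=-0.73: |R|=0.4565
R=1: x+7/20x²=0 ⇒ x=−20/7=-2.8571; min R=1−1/(4·7/20)=0.2857>−1
Confirm numerically:
  x=-2.714: |R|=0.86403 <1
  x=-1.527: |R|=0.28911 <1
  x=-1.510: |R|=0.28803 <1
  x=-3.389: |R|=1.63086 >1
  x=-2.908: |R|=1.05176 >1
Stable set (-2.8571, 0).

(-2.8571, 0).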